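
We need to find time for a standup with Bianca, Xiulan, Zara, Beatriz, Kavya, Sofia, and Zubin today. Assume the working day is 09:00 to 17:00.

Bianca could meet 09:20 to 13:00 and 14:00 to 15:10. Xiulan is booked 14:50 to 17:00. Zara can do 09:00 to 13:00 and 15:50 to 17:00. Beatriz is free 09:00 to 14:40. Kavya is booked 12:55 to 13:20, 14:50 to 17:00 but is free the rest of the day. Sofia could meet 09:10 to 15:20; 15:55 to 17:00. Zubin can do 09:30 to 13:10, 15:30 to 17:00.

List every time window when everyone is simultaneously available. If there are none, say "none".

09:30-12:55

Bianca free: 09:20-13:00, 14:00-15:10.
Xiulan free: 09:00-14:50 (invert busy blocks within the working day).
Zara free: 09:00-13:00, 15:50-17:00.
Beatriz free: 09:00-14:40.
Kavya free: 09:00-12:55, 13:20-14:50 (invert busy blocks within the working day).
Sofia free: 09:10-15:20, 15:55-17:00.
Zubin free: 09:30-13:10, 15:30-17:00.
Bianca ∩ Xiulan: 09:20-13:00, 14:00-14:50.
Bianca ∩ Xiulan ∩ Zara: 09:20-13:00.
Bianca ∩ Xiulan ∩ Zara ∩ Beatriz: 09:20-13:00.
Bianca ∩ Xiulan ∩ Zara ∩ Beatriz ∩ Kavya: 09:20-12:55.
Bianca ∩ Xiulan ∩ Zara ∩ Beatriz ∩ Kavya ∩ Sofia: 09:20-12:55.
Bianca ∩ Xiulan ∩ Zara ∩ Beatriz ∩ Kavya ∩ Sofia ∩ Zubin: 09:30-12:55.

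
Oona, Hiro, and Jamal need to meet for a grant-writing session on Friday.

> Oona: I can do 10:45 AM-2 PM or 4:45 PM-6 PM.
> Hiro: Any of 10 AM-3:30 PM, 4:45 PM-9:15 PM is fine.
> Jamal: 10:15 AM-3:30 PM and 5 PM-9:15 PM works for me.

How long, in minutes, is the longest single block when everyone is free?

195

Oona ∩ Hiro: 10:45-14:00, 16:45-18:00.
Oona ∩ Hiro ∩ Jamal: 10:45-14:00, 17:00-18:00.
The longest is 10:45-14:00 at 195 minutes.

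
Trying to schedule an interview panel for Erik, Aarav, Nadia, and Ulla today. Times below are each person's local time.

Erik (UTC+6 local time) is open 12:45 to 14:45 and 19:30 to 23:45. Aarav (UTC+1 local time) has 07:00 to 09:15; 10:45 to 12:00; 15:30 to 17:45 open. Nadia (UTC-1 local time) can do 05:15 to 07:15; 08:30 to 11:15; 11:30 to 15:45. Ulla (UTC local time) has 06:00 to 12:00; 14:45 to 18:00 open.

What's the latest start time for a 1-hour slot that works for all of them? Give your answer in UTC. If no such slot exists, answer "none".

15:45

Erik in UTC: 06:45-08:45, 13:30-17:45 (subtract 6h to convert from UTC+6).
Aarav in UTC: 06:00-08:15, 09:45-11:00, 14:30-16:45 (subtract 1h to convert from UTC+1).
Nadia in UTC: 06:15-08:15, 09:30-12:15, 12:30-16:45 (add 1h to convert from UTC-1).
Ulla in UTC: 06:00-12:00, 14:45-18:00.
Erik ∩ Aarav: 06:45-08:15, 14:30-16:45.
Erik ∩ Aarav ∩ Nadia: 06:45-08:15, 14:30-16:45.
Erik ∩ Aarav ∩ Nadia ∩ Ulla: 06:45-08:15, 14:45-16:45.
The last common window of at least 60 minutes is 14:45-16:45; a 60-minute meeting can start as late as 15:45 and still end by 16:45.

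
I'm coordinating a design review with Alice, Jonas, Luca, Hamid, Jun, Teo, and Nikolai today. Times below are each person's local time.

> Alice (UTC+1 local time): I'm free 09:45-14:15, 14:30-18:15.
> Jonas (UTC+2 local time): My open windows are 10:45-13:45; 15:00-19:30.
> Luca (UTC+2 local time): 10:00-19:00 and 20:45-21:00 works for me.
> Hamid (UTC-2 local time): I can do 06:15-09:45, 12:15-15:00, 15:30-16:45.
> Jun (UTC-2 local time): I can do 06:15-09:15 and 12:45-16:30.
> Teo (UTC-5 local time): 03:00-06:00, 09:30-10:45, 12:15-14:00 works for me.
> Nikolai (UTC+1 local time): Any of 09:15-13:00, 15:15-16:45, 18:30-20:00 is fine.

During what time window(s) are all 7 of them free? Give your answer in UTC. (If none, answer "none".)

08:45-11:00, 14:45-15:45

Alice in UTC: 08:45-13:15, 13:30-17:15 (subtract 1h to convert from UTC+1).
Jonas in UTC: 08:45-11:45, 13:00-17:30 (subtract 2h to convert from UTC+2).
Luca in UTC: 08:00-17:00, 18:45-19:00 (subtract 2h to convert from UTC+2).
Hamid in UTC: 08:15-11:45, 14:15-17:00, 17:30-18:45 (add 2h to convert from UTC-2).
Jun in UTC: 08:15-11:15, 14:45-18:30 (add 2h to convert from UTC-2).
Teo in UTC: 08:00-11:00, 14:30-15:45, 17:15-19:00 (add 5h to convert from UTC-5).
Nikolai in UTC: 08:15-12:00, 14:15-15:45, 17:30-19:00 (subtract 1h to convert from UTC+1).
Alice ∩ Jonas: 08:45-11:45, 13:00-13:15, 13:30-17:15.
Alice ∩ Jonas ∩ Luca: 08:45-11:45, 13:00-13:15, 13:30-17:00.
Alice ∩ Jonas ∩ Luca ∩ Hamid: 08:45-11:45, 14:15-17:00.
Alice ∩ Jonas ∩ Luca ∩ Hamid ∩ Jun: 08:45-11:15, 14:45-17:00.
Alice ∩ Jonas ∩ Luca ∩ Hamid ∩ Jun ∩ Teo: 08:45-11:00, 14:45-15:45.
Alice ∩ Jonas ∩ Luca ∩ Hamid ∩ Jun ∩ Teo ∩ Nikolai: 08:45-11:00, 14:45-15:45.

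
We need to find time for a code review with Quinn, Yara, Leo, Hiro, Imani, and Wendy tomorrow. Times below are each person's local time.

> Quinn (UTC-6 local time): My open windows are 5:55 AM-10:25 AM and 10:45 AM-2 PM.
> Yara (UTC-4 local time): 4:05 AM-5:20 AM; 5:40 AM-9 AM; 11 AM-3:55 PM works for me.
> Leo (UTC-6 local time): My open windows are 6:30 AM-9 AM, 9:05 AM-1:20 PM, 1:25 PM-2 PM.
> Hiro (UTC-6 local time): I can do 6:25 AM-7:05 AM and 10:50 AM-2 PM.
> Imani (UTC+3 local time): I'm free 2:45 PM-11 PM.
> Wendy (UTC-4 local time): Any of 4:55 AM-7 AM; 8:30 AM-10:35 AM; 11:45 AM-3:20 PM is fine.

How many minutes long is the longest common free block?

Quinn in UTC: 11:55-16:25, 16:45-20:00 (add 6h to convert from UTC-6).
Yara in UTC: 08:05-09:20, 09:40-13:00, 15:00-19:55 (add 4h to convert from UTC-4).
Leo in UTC: 12:30-15:00, 15:05-19:20, 19:25-20:00 (add 6h to convert from UTC-6).
Hiro in UTC: 12:25-13:05, 16:50-20:00 (add 6h to convert from UTC-6).
Imani in UTC: 11:45-20:00 (subtract 3h to convert from UTC+3).
Wendy in UTC: 08:55-11:00, 12:30-14:35, 15:45-19:20 (add 4h to convert from UTC-4).
Quinn ∩ Yara: 11:55-13:00, 15:00-16:25, 16:45-19:55.
Quinn ∩ Yara ∩ Leo: 12:30-13:00, 15:05-16:25, 16:45-19:20, 19:25-19:55.
Quinn ∩ Yara ∩ Leo ∩ Hiro: 12:30-13:00, 16:50-19:20, 19:25-19:55.
Quinn ∩ Yara ∩ Leo ∩ Hiro ∩ Imani: 12:30-13:00, 16:50-19:20, 19:25-19:55.
Quinn ∩ Yara ∩ Leo ∩ Hiro ∩ Imani ∩ Wendy: 12:30-13:00, 16:50-19:20.
Those are the intersection windows.
The longest is 16:50-19:20 at 150 minutes.

150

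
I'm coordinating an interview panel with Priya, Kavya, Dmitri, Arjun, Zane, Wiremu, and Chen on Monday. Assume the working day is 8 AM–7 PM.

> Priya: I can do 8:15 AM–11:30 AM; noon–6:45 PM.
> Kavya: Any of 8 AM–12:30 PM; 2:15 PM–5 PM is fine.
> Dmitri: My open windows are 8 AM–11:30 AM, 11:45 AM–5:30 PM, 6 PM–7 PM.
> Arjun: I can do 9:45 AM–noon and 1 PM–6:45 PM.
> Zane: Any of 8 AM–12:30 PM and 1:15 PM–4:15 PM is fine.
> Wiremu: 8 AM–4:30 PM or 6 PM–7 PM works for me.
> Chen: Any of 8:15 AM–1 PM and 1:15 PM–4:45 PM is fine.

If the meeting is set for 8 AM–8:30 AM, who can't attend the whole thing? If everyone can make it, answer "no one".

Arjun, Chen, Priya

Priya: not fully free for 08:00-08:30. Kavya: free for 08:00-08:30. Dmitri: free for 08:00-08:30. Arjun: not fully free for 08:00-08:30. Zane: free for 08:00-08:30. Wiremu: free for 08:00-08:30. Chen: not fully free for 08:00-08:30.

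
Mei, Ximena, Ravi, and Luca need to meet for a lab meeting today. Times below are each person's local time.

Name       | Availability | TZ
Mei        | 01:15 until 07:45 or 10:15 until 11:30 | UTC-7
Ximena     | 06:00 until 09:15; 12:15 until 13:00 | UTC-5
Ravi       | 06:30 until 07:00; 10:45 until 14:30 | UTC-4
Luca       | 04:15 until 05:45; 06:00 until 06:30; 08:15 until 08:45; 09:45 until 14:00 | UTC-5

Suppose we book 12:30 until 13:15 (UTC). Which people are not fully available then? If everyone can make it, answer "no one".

Mei in UTC: 08:15-14:45, 17:15-18:30 (add 7h to convert from UTC-7).
Ximena in UTC: 11:00-14:15, 17:15-18:00 (add 5h to convert from UTC-5).
Ravi in UTC: 10:30-11:00, 14:45-18:30 (add 4h to convert from UTC-4).
Luca in UTC: 09:15-10:45, 11:00-11:30, 13:15-13:45, 14:45-19:00 (add 5h to convert from UTC-5).
Mei: free for 12:30-13:15. Ximena: free for 12:30-13:15. Ravi: not fully free for 12:30-13:15. Luca: not fully free for 12:30-13:15.

Luca, Ravi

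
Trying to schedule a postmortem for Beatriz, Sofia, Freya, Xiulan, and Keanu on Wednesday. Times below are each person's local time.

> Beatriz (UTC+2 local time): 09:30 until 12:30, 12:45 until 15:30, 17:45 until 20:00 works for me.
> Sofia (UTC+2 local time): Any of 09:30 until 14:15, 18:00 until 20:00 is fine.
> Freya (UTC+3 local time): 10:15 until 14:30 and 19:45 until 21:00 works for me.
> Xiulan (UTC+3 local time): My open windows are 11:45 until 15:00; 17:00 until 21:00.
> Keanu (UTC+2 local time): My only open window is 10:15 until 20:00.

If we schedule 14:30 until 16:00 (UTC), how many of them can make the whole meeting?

Beatriz in UTC: 07:30-10:30, 10:45-13:30, 15:45-18:00 (subtract 2h to convert from UTC+2).
Sofia in UTC: 07:30-12:15, 16:00-18:00 (subtract 2h to convert from UTC+2).
Freya in UTC: 07:15-11:30, 16:45-18:00 (subtract 3h to convert from UTC+3).
Xiulan in UTC: 08:45-12:00, 14:00-18:00 (subtract 3h to convert from UTC+3).
Keanu in UTC: 08:15-18:00 (subtract 2h to convert from UTC+2).
Xiulan and Keanu can make the full 14:30-16:00 slot — that's 2.

2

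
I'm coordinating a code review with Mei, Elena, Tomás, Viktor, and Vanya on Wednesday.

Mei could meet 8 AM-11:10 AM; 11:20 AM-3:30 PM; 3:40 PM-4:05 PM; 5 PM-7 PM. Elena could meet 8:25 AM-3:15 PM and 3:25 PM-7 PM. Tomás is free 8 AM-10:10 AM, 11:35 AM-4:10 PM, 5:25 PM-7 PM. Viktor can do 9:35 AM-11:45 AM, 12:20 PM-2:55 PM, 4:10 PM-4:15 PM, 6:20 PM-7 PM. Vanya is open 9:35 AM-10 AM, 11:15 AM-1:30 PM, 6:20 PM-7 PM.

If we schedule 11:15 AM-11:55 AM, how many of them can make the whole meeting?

Elena and Vanya can make the full 11:15-11:55 slot — that's 2.

2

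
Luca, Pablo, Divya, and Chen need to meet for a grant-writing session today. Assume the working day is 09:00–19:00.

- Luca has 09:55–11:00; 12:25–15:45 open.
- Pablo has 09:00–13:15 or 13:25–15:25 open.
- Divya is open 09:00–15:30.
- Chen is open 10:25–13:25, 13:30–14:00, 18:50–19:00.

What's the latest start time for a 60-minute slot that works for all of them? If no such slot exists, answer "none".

Luca ∩ Pablo: 09:55-11:00, 12:25-13:15, 13:25-15:25.
Luca ∩ Pablo ∩ Divya: 09:55-11:00, 12:25-13:15, 13:25-15:25.
Luca ∩ Pablo ∩ Divya ∩ Chen: 10:25-11:00, 12:25-13:15, 13:30-14:00.
Those are the intersection windows.
No common window is at least 60 minutes long.

none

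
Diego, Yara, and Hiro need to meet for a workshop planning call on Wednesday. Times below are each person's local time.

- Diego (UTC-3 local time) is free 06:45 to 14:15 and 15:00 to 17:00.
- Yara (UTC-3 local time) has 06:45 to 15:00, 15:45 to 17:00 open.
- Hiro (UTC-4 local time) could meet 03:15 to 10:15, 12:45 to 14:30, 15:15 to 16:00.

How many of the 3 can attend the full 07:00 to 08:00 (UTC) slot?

Diego in UTC: 09:45-17:15, 18:00-20:00 (add 3h to convert from UTC-3).
Yara in UTC: 09:45-18:00, 18:45-20:00 (add 3h to convert from UTC-3).
Hiro in UTC: 07:15-14:15, 16:45-18:30, 19:15-20:00 (add 4h to convert from UTC-4).
nobody can make the full 07:00-08:00 slot — that's 0.

0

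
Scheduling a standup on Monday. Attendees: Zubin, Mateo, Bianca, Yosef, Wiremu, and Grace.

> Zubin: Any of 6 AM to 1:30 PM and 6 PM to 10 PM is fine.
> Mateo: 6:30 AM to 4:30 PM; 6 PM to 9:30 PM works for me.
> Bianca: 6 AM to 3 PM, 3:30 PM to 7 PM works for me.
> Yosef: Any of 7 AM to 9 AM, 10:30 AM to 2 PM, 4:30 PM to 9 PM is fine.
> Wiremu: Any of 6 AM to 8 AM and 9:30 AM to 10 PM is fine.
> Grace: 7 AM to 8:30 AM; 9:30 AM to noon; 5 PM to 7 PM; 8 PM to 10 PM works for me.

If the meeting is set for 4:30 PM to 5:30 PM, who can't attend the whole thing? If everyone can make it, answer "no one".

Grace, Mateo, Zubin

Zubin: not fully free for 16:30-17:30. Mateo: not fully free for 16:30-17:30. Bianca: free for 16:30-17:30. Yosef: free for 16:30-17:30. Wiremu: free for 16:30-17:30. Grace: not fully free for 16:30-17:30.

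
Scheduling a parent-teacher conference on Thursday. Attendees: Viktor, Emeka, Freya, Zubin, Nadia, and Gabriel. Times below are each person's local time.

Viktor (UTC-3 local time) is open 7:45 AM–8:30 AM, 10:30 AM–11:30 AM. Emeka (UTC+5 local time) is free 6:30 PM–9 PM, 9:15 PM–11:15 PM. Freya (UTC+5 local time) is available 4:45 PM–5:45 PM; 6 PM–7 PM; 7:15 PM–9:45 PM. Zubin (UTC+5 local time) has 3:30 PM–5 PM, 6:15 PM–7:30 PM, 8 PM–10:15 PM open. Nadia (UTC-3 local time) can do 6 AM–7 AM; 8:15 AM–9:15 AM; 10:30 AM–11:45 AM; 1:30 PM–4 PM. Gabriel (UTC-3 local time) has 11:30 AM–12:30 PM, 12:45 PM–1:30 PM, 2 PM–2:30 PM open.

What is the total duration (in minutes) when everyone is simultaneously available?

Viktor in UTC: 10:45-11:30, 13:30-14:30 (add 3h to convert from UTC-3).
Emeka in UTC: 13:30-16:00, 16:15-18:15 (subtract 5h to convert from UTC+5).
Freya in UTC: 11:45-12:45, 13:00-14:00, 14:15-16:45 (subtract 5h to convert from UTC+5).
Zubin in UTC: 10:30-12:00, 13:15-14:30, 15:00-17:15 (subtract 5h to convert from UTC+5).
Nadia in UTC: 09:00-10:00, 11:15-12:15, 13:30-14:45, 16:30-19:00 (add 3h to convert from UTC-3).
Gabriel in UTC: 14:30-15:30, 15:45-16:30, 17:00-17:30 (add 3h to convert from UTC-3).
Viktor ∩ Emeka: 13:30-14:30.
Viktor ∩ Emeka ∩ Freya: 13:30-14:00, 14:15-14:30.
Viktor ∩ Emeka ∩ Freya ∩ Zubin: 13:30-14:00, 14:15-14:30.
Viktor ∩ Emeka ∩ Freya ∩ Zubin ∩ Nadia: 13:30-14:00, 14:15-14:30.
Viktor ∩ Emeka ∩ Freya ∩ Zubin ∩ Nadia ∩ Gabriel: ∅.
There is no time when everyone is free.
There is no common window, so the total is 0 minutes.

0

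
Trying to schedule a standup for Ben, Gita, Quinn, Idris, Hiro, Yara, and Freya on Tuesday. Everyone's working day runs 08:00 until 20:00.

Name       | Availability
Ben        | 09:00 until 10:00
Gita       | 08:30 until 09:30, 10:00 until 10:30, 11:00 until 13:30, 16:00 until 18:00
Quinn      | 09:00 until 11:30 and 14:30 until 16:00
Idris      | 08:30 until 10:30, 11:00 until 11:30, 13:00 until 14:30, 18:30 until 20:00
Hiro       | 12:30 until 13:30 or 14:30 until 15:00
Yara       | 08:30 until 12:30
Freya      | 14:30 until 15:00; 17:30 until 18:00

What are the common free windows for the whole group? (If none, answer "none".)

Ben ∩ Gita: 09:00-09:30.
Ben ∩ Gita ∩ Quinn: 09:00-09:30.
Ben ∩ Gita ∩ Quinn ∩ Idris: 09:00-09:30.
Ben ∩ Gita ∩ Quinn ∩ Idris ∩ Hiro: ∅.
Ben ∩ Gita ∩ Quinn ∩ Idris ∩ Hiro ∩ Yara: ∅.
Ben ∩ Gita ∩ Quinn ∩ Idris ∩ Hiro ∩ Yara ∩ Freya: ∅.
There is no time when everyone is free.

none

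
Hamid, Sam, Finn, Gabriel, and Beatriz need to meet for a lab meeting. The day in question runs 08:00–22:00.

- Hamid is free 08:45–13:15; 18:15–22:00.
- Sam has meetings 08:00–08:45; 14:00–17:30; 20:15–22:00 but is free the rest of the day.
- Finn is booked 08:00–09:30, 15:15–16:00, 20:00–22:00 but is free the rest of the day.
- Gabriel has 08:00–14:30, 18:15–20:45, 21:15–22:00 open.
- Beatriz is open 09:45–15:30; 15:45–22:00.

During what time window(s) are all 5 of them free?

09:45-13:15, 18:15-20:00

Hamid free: 08:45-13:15, 18:15-22:00.
Sam free: 08:45-14:00, 17:30-20:15 (invert busy blocks within the working day).
Finn free: 09:30-15:15, 16:00-20:00 (invert busy blocks within the working day).
Gabriel free: 08:00-14:30, 18:15-20:45, 21:15-22:00.
Beatriz free: 09:45-15:30, 15:45-22:00.
Hamid ∩ Sam: 08:45-13:15, 18:15-20:15.
Hamid ∩ Sam ∩ Finn: 09:30-13:15, 18:15-20:00.
Hamid ∩ Sam ∩ Finn ∩ Gabriel: 09:30-13:15, 18:15-20:00.
Hamid ∩ Sam ∩ Finn ∩ Gabriel ∩ Beatriz: 09:45-13:15, 18:15-20:00.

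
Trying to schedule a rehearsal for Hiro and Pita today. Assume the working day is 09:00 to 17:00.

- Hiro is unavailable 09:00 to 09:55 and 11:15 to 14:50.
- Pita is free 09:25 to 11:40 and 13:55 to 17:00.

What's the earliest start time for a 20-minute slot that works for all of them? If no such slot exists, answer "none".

Hiro free: 09:55-11:15, 14:50-17:00 (invert busy blocks within the working day).
Pita free: 09:25-11:40, 13:55-17:00.
Hiro ∩ Pita: 09:55-11:15, 14:50-17:00.
Those are the intersection windows.
The first common window of at least 20 minutes is 09:55-11:15, so the earliest start is 09:55.

09:55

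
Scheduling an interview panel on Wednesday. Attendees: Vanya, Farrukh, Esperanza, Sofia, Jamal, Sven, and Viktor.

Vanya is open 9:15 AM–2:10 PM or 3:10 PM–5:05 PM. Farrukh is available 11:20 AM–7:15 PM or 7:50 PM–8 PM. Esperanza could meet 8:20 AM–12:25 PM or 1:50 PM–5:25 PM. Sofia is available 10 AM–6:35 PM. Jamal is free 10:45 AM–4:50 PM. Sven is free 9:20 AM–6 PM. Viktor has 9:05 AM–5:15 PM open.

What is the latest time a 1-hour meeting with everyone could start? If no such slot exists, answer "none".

Vanya ∩ Farrukh: 11:20-14:10, 15:10-17:05.
Vanya ∩ Farrukh ∩ Esperanza: 11:20-12:25, 13:50-14:10, 15:10-17:05.
Vanya ∩ Farrukh ∩ Esperanza ∩ Sofia: 11:20-12:25, 13:50-14:10, 15:10-17:05.
Vanya ∩ Farrukh ∩ Esperanza ∩ Sofia ∩ Jamal: 11:20-12:25, 13:50-14:10, 15:10-16:50.
Vanya ∩ Farrukh ∩ Esperanza ∩ Sofia ∩ Jamal ∩ Sven: 11:20-12:25, 13:50-14:10, 15:10-16:50.
Vanya ∩ Farrukh ∩ Esperanza ∩ Sofia ∩ Jamal ∩ Sven ∩ Viktor: 11:20-12:25, 13:50-14:10, 15:10-16:50.
The last common window of at least 60 minutes is 15:10-16:50; a 60-minute meeting can start as late as 15:50 and still end by 16:50.

15:50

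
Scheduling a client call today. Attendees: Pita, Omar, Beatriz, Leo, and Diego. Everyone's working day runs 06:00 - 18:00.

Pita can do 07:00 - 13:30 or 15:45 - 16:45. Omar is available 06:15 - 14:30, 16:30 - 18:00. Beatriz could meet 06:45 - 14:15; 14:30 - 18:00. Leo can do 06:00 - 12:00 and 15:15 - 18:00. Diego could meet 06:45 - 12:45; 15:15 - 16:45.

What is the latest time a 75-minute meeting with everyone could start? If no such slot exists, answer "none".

10:45

Pita ∩ Omar: 07:00-13:30, 16:30-16:45.
Pita ∩ Omar ∩ Beatriz: 07:00-13:30, 16:30-16:45.
Pita ∩ Omar ∩ Beatriz ∩ Leo: 07:00-12:00, 16:30-16:45.
Pita ∩ Omar ∩ Beatriz ∩ Leo ∩ Diego: 07:00-12:00, 16:30-16:45.
The last common window of at least 75 minutes is 07:00-12:00; a 75-minute meeting can start as late as 10:45 and still end by 12:00.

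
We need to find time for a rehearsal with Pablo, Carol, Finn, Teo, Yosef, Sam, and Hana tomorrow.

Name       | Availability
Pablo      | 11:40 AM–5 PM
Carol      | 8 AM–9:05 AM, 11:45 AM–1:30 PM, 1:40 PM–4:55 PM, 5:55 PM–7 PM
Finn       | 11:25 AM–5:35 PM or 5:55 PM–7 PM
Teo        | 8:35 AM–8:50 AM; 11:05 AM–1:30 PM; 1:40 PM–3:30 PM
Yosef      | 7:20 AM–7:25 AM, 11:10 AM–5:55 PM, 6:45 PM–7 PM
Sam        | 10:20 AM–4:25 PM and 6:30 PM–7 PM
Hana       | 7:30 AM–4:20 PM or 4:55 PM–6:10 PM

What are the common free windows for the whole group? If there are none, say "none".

Pablo ∩ Carol: 11:45-13:30, 13:40-16:55.
Pablo ∩ Carol ∩ Finn: 11:45-13:30, 13:40-16:55.
Pablo ∩ Carol ∩ Finn ∩ Teo: 11:45-13:30, 13:40-15:30.
Pablo ∩ Carol ∩ Finn ∩ Teo ∩ Yosef: 11:45-13:30, 13:40-15:30.
Pablo ∩ Carol ∩ Finn ∩ Teo ∩ Yosef ∩ Sam: 11:45-13:30, 13:40-15:30.
Pablo ∩ Carol ∩ Finn ∩ Teo ∩ Yosef ∩ Sam ∩ Hana: 11:45-13:30, 13:40-15:30.
So the common availability across everyone is 11:45-13:30, 13:40-15:30.

11:45-13:30, 13:40-15:30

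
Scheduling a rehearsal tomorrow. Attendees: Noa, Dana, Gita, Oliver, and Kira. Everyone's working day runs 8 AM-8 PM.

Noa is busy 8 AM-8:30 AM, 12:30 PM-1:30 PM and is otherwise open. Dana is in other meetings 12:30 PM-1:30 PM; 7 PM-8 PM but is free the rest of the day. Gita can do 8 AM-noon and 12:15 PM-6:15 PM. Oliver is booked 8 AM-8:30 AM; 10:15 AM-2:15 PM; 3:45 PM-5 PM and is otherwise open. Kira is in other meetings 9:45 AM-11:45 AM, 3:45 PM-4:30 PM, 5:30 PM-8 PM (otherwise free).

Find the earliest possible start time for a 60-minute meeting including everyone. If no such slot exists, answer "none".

Noa free: 08:30-12:30, 13:30-20:00 (invert busy blocks within the working day).
Dana free: 08:00-12:30, 13:30-19:00 (invert busy blocks within the working day).
Gita free: 08:00-12:00, 12:15-18:15.
Oliver free: 08:30-10:15, 14:15-15:45, 17:00-20:00 (invert busy blocks within the working day).
Kira free: 08:00-09:45, 11:45-15:45, 16:30-17:30 (invert busy blocks within the working day).
Noa ∩ Dana: 08:30-12:30, 13:30-19:00.
Noa ∩ Dana ∩ Gita: 08:30-12:00, 12:15-12:30, 13:30-18:15.
Noa ∩ Dana ∩ Gita ∩ Oliver: 08:30-10:15, 14:15-15:45, 17:00-18:15.
Noa ∩ Dana ∩ Gita ∩ Oliver ∩ Kira: 08:30-09:45, 14:15-15:45, 17:00-17:30.
The first common window of at least 60 minutes is 08:30-09:45, so the earliest start is 08:30.

08:30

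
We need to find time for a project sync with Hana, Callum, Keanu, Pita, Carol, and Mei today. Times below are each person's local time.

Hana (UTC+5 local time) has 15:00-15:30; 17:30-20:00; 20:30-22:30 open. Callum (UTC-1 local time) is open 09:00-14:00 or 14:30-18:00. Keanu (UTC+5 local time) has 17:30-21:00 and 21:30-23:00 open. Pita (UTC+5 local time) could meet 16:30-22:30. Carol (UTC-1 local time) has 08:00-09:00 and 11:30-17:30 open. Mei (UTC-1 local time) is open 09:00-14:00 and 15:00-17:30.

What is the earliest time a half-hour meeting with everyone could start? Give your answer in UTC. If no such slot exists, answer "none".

Hana in UTC: 10:00-10:30, 12:30-15:00, 15:30-17:30 (subtract 5h to convert from UTC+5).
Callum in UTC: 10:00-15:00, 15:30-19:00 (add 1h to convert from UTC-1).
Keanu in UTC: 12:30-16:00, 16:30-18:00 (subtract 5h to convert from UTC+5).
Pita in UTC: 11:30-17:30 (subtract 5h to convert from UTC+5).
Carol in UTC: 09:00-10:00, 12:30-18:30 (add 1h to convert from UTC-1).
Mei in UTC: 10:00-15:00, 16:00-18:30 (add 1h to convert from UTC-1).
Hana ∩ Callum: 10:00-10:30, 12:30-15:00, 15:30-17:30.
Hana ∩ Callum ∩ Keanu: 12:30-15:00, 15:30-16:00, 16:30-17:30.
Hana ∩ Callum ∩ Keanu ∩ Pita: 12:30-15:00, 15:30-16:00, 16:30-17:30.
Hana ∩ Callum ∩ Keanu ∩ Pita ∩ Carol: 12:30-15:00, 15:30-16:00, 16:30-17:30.
Hana ∩ Callum ∩ Keanu ∩ Pita ∩ Carol ∩ Mei: 12:30-15:00, 16:30-17:30.
The first common window of at least 30 minutes is 12:30-15:00, so the earliest start is 12:30.

12:30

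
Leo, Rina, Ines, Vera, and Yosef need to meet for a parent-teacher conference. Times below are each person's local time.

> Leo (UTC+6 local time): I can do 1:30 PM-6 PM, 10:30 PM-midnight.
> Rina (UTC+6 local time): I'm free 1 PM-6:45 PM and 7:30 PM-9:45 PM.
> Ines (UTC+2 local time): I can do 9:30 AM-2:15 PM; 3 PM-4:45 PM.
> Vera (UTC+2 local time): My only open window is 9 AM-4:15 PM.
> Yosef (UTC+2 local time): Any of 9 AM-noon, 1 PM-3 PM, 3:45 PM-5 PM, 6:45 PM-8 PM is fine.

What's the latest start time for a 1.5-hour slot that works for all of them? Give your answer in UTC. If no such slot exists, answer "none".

Leo in UTC: 07:30-12:00, 16:30-18:00 (subtract 6h to convert from UTC+6).
Rina in UTC: 07:00-12:45, 13:30-15:45 (subtract 6h to convert from UTC+6).
Ines in UTC: 07:30-12:15, 13:00-14:45 (subtract 2h to convert from UTC+2).
Vera in UTC: 07:00-14:15 (subtract 2h to convert from UTC+2).
Yosef in UTC: 07:00-10:00, 11:00-13:00, 13:45-15:00, 16:45-18:00 (subtract 2h to convert from UTC+2).
Leo ∩ Rina: 07:30-12:00.
Leo ∩ Rina ∩ Ines: 07:30-12:00.
Leo ∩ Rina ∩ Ines ∩ Vera: 07:30-12:00.
Leo ∩ Rina ∩ Ines ∩ Vera ∩ Yosef: 07:30-10:00, 11:00-12:00.
Those are the intersection windows.
The last common window of at least 90 minutes is 07:30-10:00; a 90-minute meeting can start as late as 08:30 and still end by 10:00.

08:30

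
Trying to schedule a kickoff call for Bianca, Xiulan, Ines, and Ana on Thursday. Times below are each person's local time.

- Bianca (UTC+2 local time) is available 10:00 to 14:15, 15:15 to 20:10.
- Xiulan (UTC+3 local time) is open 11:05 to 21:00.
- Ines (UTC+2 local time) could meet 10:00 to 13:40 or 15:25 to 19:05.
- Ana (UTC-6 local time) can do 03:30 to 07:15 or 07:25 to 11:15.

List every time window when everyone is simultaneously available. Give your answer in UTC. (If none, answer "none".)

Bianca in UTC: 08:00-12:15, 13:15-18:10 (subtract 2h to convert from UTC+2).
Xiulan in UTC: 08:05-18:00 (subtract 3h to convert from UTC+3).
Ines in UTC: 08:00-11:40, 13:25-17:05 (subtract 2h to convert from UTC+2).
Ana in UTC: 09:30-13:15, 13:25-17:15 (add 6h to convert from UTC-6).
Bianca ∩ Xiulan: 08:05-12:15, 13:15-18:00.
Bianca ∩ Xiulan ∩ Ines: 08:05-11:40, 13:25-17:05.
Bianca ∩ Xiulan ∩ Ines ∩ Ana: 09:30-11:40, 13:25-17:05.

09:30-11:40, 13:25-17:05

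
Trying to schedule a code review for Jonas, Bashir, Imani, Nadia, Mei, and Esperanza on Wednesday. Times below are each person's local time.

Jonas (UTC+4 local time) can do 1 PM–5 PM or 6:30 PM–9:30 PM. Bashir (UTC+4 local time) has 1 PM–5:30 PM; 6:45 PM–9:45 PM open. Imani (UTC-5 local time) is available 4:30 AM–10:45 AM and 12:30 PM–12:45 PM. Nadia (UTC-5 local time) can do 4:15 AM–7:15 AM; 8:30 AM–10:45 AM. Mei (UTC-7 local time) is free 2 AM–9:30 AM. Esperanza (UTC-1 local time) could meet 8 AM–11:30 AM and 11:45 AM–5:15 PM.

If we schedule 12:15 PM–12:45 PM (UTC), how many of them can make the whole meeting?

4

Jonas in UTC: 09:00-13:00, 14:30-17:30 (subtract 4h to convert from UTC+4).
Bashir in UTC: 09:00-13:30, 14:45-17:45 (subtract 4h to convert from UTC+4).
Imani in UTC: 09:30-15:45, 17:30-17:45 (add 5h to convert from UTC-5).
Nadia in UTC: 09:15-12:15, 13:30-15:45 (add 5h to convert from UTC-5).
Mei in UTC: 09:00-16:30 (add 7h to convert from UTC-7).
Esperanza in UTC: 09:00-12:30, 12:45-18:15 (add 1h to convert from UTC-1).
Jonas, Bashir, Imani, and Mei can make the full 12:15-12:45 slot — that's 4.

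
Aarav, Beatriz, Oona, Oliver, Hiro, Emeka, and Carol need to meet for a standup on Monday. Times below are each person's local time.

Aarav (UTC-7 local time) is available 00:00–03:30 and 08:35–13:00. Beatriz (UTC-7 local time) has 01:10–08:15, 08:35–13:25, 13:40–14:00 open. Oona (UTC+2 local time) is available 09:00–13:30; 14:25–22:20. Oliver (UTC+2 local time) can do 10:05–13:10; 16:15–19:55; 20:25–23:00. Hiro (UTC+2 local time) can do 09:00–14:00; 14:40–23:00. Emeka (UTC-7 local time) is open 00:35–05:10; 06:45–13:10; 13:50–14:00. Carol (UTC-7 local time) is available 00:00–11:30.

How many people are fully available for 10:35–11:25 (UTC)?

5

Aarav in UTC: 07:00-10:30, 15:35-20:00 (add 7h to convert from UTC-7).
Beatriz in UTC: 08:10-15:15, 15:35-20:25, 20:40-21:00 (add 7h to convert from UTC-7).
Oona in UTC: 07:00-11:30, 12:25-20:20 (subtract 2h to convert from UTC+2).
Oliver in UTC: 08:05-11:10, 14:15-17:55, 18:25-21:00 (subtract 2h to convert from UTC+2).
Hiro in UTC: 07:00-12:00, 12:40-21:00 (subtract 2h to convert from UTC+2).
Emeka in UTC: 07:35-12:10, 13:45-20:10, 20:50-21:00 (add 7h to convert from UTC-7).
Carol in UTC: 07:00-18:30 (add 7h to convert from UTC-7).
Beatriz, Oona, Hiro, Emeka, and Carol can make the full 10:35-11:25 slot — that's 5.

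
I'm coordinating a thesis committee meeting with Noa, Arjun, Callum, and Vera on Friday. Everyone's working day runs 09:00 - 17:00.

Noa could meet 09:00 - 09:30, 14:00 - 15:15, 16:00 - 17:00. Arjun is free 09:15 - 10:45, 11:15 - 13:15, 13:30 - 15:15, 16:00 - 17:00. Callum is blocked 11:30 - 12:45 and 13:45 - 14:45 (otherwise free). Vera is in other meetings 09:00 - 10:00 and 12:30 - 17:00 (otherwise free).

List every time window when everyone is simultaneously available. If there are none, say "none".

Noa free: 09:00-09:30, 14:00-15:15, 16:00-17:00.
Arjun free: 09:15-10:45, 11:15-13:15, 13:30-15:15, 16:00-17:00.
Callum free: 09:00-11:30, 12:45-13:45, 14:45-17:00 (invert busy blocks within the working day).
Vera free: 10:00-12:30 (invert busy blocks within the working day).
Noa ∩ Arjun: 09:15-09:30, 14:00-15:15, 16:00-17:00.
Noa ∩ Arjun ∩ Callum: 09:15-09:30, 14:45-15:15, 16:00-17:00.
Noa ∩ Arjun ∩ Callum ∩ Vera: ∅.
There is no time when everyone is free.

none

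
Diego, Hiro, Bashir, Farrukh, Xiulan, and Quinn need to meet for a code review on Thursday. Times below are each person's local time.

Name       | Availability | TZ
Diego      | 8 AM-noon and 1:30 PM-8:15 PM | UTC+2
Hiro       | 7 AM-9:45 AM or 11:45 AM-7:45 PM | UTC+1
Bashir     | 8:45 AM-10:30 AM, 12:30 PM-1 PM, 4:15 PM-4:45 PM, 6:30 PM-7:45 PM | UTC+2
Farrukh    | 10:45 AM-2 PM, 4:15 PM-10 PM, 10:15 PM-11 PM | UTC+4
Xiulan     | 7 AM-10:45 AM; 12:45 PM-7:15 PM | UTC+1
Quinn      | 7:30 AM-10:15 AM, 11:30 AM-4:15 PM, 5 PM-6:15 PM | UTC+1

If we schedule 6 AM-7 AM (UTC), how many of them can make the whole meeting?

3

Diego in UTC: 06:00-10:00, 11:30-18:15 (subtract 2h to convert from UTC+2).
Hiro in UTC: 06:00-08:45, 10:45-18:45 (subtract 1h to convert from UTC+1).
Bashir in UTC: 06:45-08:30, 10:30-11:00, 14:15-14:45, 16:30-17:45 (subtract 2h to convert from UTC+2).
Farrukh in UTC: 06:45-10:00, 12:15-18:00, 18:15-19:00 (subtract 4h to convert from UTC+4).
Xiulan in UTC: 06:00-09:45, 11:45-18:15 (subtract 1h to convert from UTC+1).
Quinn in UTC: 06:30-09:15, 10:30-15:15, 16:00-17:15 (subtract 1h to convert from UTC+1).
Diego, Hiro, and Xiulan can make the full 06:00-07:00 slot — that's 3.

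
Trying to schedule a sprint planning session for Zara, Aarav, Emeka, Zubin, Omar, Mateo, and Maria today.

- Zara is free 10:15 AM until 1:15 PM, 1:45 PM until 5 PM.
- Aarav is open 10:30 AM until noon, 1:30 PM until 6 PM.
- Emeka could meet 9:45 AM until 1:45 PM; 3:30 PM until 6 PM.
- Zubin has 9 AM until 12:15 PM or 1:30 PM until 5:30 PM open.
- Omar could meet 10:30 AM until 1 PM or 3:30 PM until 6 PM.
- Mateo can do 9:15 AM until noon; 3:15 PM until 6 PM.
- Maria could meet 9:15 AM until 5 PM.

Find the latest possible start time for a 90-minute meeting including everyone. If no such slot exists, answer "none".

Zara ∩ Aarav: 10:30-12:00, 13:45-17:00.
Zara ∩ Aarav ∩ Emeka: 10:30-12:00, 15:30-17:00.
Zara ∩ Aarav ∩ Emeka ∩ Zubin: 10:30-12:00, 15:30-17:00.
Zara ∩ Aarav ∩ Emeka ∩ Zubin ∩ Omar: 10:30-12:00, 15:30-17:00.
Zara ∩ Aarav ∩ Emeka ∩ Zubin ∩ Omar ∩ Mateo: 10:30-12:00, 15:30-17:00.
Zara ∩ Aarav ∩ Emeka ∩ Zubin ∩ Omar ∩ Mateo ∩ Maria: 10:30-12:00, 15:30-17:00.
The last common window of at least 90 minutes is 15:30-17:00; a 90-minute meeting can start as late as 15:30 and still end by 17:00.

15:30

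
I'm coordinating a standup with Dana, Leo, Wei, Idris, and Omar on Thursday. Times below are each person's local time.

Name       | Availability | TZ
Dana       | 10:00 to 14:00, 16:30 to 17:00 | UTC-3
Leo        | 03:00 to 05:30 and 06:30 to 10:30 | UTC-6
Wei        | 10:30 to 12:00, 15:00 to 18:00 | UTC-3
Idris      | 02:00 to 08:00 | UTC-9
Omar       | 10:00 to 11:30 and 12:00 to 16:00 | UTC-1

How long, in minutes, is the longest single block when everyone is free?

90

Dana in UTC: 13:00-17:00, 19:30-20:00 (add 3h to convert from UTC-3).
Leo in UTC: 09:00-11:30, 12:30-16:30 (add 6h to convert from UTC-6).
Wei in UTC: 13:30-15:00, 18:00-21:00 (add 3h to convert from UTC-3).
Idris in UTC: 11:00-17:00 (add 9h to convert from UTC-9).
Omar in UTC: 11:00-12:30, 13:00-17:00 (add 1h to convert from UTC-1).
Dana ∩ Leo: 13:00-16:30.
Dana ∩ Leo ∩ Wei: 13:30-15:00.
Dana ∩ Leo ∩ Wei ∩ Idris: 13:30-15:00.
Dana ∩ Leo ∩ Wei ∩ Idris ∩ Omar: 13:30-15:00.
The longest is 13:30-15:00 at 90 minutes.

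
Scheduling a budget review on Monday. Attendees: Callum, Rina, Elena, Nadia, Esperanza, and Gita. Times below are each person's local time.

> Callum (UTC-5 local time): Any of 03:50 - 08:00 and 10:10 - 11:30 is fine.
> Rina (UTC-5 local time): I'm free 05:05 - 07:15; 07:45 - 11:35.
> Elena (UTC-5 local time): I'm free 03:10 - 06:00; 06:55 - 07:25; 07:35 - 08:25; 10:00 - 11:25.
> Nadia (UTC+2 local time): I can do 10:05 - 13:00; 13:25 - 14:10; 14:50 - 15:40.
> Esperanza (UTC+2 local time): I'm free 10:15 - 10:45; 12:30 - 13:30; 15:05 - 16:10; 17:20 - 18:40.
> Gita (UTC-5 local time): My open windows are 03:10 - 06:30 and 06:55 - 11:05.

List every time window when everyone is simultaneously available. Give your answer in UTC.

Callum in UTC: 08:50-13:00, 15:10-16:30 (add 5h to convert from UTC-5).
Rina in UTC: 10:05-12:15, 12:45-16:35 (add 5h to convert from UTC-5).
Elena in UTC: 08:10-11:00, 11:55-12:25, 12:35-13:25, 15:00-16:25 (add 5h to convert from UTC-5).
Nadia in UTC: 08:05-11:00, 11:25-12:10, 12:50-13:40 (subtract 2h to convert from UTC+2).
Esperanza in UTC: 08:15-08:45, 10:30-11:30, 13:05-14:10, 15:20-16:40 (subtract 2h to convert from UTC+2).
Gita in UTC: 08:10-11:30, 11:55-16:05 (add 5h to convert from UTC-5).
Callum ∩ Rina: 10:05-12:15, 12:45-13:00, 15:10-16:30.
Callum ∩ Rina ∩ Elena: 10:05-11:00, 11:55-12:15, 12:45-13:00, 15:10-16:25.
Callum ∩ Rina ∩ Elena ∩ Nadia: 10:05-11:00, 11:55-12:10, 12:50-13:00.
Callum ∩ Rina ∩ Elena ∩ Nadia ∩ Esperanza: 10:30-11:00.
Callum ∩ Rina ∩ Elena ∩ Nadia ∩ Esperanza ∩ Gita: 10:30-11:00.
So the common availability across everyone is 10:30-11:00.

10:30-11:00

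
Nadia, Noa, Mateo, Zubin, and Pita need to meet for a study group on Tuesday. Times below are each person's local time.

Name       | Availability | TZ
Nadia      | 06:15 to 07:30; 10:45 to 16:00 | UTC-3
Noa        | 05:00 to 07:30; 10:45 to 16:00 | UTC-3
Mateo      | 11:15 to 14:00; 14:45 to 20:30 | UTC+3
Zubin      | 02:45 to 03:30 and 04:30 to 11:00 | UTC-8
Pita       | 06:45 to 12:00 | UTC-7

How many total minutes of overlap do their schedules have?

Nadia in UTC: 09:15-10:30, 13:45-19:00 (add 3h to convert from UTC-3).
Noa in UTC: 08:00-10:30, 13:45-19:00 (add 3h to convert from UTC-3).
Mateo in UTC: 08:15-11:00, 11:45-17:30 (subtract 3h to convert from UTC+3).
Zubin in UTC: 10:45-11:30, 12:30-19:00 (add 8h to convert from UTC-8).
Pita in UTC: 13:45-19:00 (add 7h to convert from UTC-7).
Nadia ∩ Noa: 09:15-10:30, 13:45-19:00.
Nadia ∩ Noa ∩ Mateo: 09:15-10:30, 13:45-17:30.
Nadia ∩ Noa ∩ Mateo ∩ Zubin: 13:45-17:30.
Nadia ∩ Noa ∩ Mateo ∩ Zubin ∩ Pita: 13:45-17:30.
Those are the intersection windows.
That's a single block of 225 minutes.

225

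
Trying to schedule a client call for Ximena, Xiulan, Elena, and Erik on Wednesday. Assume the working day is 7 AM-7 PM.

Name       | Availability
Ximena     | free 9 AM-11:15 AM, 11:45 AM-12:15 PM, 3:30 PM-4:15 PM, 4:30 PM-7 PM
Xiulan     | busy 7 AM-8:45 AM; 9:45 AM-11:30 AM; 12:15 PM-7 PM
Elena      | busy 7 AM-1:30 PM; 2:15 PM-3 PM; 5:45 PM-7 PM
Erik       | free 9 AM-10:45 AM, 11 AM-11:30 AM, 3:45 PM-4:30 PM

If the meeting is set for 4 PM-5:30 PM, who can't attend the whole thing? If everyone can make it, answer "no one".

Ximena free: 09:00-11:15, 11:45-12:15, 15:30-16:15, 16:30-19:00.
Xiulan free: 08:45-09:45, 11:30-12:15 (invert busy blocks within the working day).
Elena free: 13:30-14:15, 15:00-17:45 (invert busy blocks within the working day).
Erik free: 09:00-10:45, 11:00-11:30, 15:45-16:30.
Ximena: not fully free for 16:00-17:30. Xiulan: not fully free for 16:00-17:30. Elena: free for 16:00-17:30. Erik: not fully free for 16:00-17:30.

Erik, Ximena, Xiulan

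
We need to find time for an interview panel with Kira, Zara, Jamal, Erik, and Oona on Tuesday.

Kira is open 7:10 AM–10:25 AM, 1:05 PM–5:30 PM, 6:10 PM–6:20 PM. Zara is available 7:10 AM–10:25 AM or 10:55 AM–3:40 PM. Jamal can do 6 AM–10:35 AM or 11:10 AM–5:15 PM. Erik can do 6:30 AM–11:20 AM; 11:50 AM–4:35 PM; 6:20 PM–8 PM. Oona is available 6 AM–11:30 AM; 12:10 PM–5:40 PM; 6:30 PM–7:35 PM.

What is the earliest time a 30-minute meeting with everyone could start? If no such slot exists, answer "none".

07:10

Kira ∩ Zara: 07:10-10:25, 13:05-15:40.
Kira ∩ Zara ∩ Jamal: 07:10-10:25, 13:05-15:40.
Kira ∩ Zara ∩ Jamal ∩ Erik: 07:10-10:25, 13:05-15:40.
Kira ∩ Zara ∩ Jamal ∩ Erik ∩ Oona: 07:10-10:25, 13:05-15:40.
The first common window of at least 30 minutes is 07:10-10:25, so the earliest start is 07:10.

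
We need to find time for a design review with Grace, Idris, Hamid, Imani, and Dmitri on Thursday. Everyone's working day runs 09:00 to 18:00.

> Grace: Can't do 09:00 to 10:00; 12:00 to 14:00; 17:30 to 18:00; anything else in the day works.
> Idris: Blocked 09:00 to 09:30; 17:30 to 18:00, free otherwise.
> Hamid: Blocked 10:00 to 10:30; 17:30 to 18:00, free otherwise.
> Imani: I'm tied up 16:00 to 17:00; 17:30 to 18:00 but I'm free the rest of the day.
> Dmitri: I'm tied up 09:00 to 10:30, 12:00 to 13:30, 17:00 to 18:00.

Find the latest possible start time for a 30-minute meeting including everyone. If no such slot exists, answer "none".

Grace free: 10:00-12:00, 14:00-17:30 (invert busy blocks within the working day).
Idris free: 09:30-17:30 (invert busy blocks within the working day).
Hamid free: 09:00-10:00, 10:30-17:30 (invert busy blocks within the working day).
Imani free: 09:00-16:00, 17:00-17:30 (invert busy blocks within the working day).
Dmitri free: 10:30-12:00, 13:30-17:00 (invert busy blocks within the working day).
Grace ∩ Idris: 10:00-12:00, 14:00-17:30.
Grace ∩ Idris ∩ Hamid: 10:30-12:00, 14:00-17:30.
Grace ∩ Idris ∩ Hamid ∩ Imani: 10:30-12:00, 14:00-16:00, 17:00-17:30.
Grace ∩ Idris ∩ Hamid ∩ Imani ∩ Dmitri: 10:30-12:00, 14:00-16:00.
The last common window of at least 30 minutes is 14:00-16:00; a 30-minute meeting can start as late as 15:30 and still end by 16:00.

15:30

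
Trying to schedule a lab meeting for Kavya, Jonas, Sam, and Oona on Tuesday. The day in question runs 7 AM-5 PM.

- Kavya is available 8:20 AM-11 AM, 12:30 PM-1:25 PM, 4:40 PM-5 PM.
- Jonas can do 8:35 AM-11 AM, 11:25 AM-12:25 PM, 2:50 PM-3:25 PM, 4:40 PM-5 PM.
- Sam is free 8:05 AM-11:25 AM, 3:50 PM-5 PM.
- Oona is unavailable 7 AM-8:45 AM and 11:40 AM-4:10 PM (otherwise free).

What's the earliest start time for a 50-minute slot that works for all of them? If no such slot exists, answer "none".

08:45

Kavya free: 08:20-11:00, 12:30-13:25, 16:40-17:00.
Jonas free: 08:35-11:00, 11:25-12:25, 14:50-15:25, 16:40-17:00.
Sam free: 08:05-11:25, 15:50-17:00.
Oona free: 08:45-11:40, 16:10-17:00 (invert busy blocks within the working day).
Kavya ∩ Jonas: 08:35-11:00, 16:40-17:00.
Kavya ∩ Jonas ∩ Sam: 08:35-11:00, 16:40-17:00.
Kavya ∩ Jonas ∩ Sam ∩ Oona: 08:45-11:00, 16:40-17:00.
Those are the intersection windows.
The first common window of at least 50 minutes is 08:45-11:00, so the earliest start is 08:45.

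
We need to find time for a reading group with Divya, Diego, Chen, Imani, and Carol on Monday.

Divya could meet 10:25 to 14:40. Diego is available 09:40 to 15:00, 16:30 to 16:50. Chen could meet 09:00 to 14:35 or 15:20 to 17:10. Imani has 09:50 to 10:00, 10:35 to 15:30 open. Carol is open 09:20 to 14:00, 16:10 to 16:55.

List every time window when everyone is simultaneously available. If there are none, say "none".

10:35-14:00

Divya ∩ Diego: 10:25-14:40.
Divya ∩ Diego ∩ Chen: 10:25-14:35.
Divya ∩ Diego ∩ Chen ∩ Imani: 10:35-14:35.
Divya ∩ Diego ∩ Chen ∩ Imani ∩ Carol: 10:35-14:00.
So the common availability across everyone is 10:35-14:00.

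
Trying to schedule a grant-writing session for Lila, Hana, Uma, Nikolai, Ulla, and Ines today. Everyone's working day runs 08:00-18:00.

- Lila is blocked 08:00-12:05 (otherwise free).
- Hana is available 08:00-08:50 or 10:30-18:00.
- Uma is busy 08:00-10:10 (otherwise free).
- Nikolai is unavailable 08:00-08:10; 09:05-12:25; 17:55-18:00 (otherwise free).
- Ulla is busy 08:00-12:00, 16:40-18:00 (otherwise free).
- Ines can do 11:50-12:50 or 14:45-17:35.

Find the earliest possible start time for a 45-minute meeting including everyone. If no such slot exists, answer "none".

14:45

Lila free: 12:05-18:00 (invert busy blocks within the working day).
Hana free: 08:00-08:50, 10:30-18:00.
Uma free: 10:10-18:00 (invert busy blocks within the working day).
Nikolai free: 08:10-09:05, 12:25-17:55 (invert busy blocks within the working day).
Ulla free: 12:00-16:40 (invert busy blocks within the working day).
Ines free: 11:50-12:50, 14:45-17:35.
Lila ∩ Hana: 12:05-18:00.
Lila ∩ Hana ∩ Uma: 12:05-18:00.
Lila ∩ Hana ∩ Uma ∩ Nikolai: 12:25-17:55.
Lila ∩ Hana ∩ Uma ∩ Nikolai ∩ Ulla: 12:25-16:40.
Lila ∩ Hana ∩ Uma ∩ Nikolai ∩ Ulla ∩ Ines: 12:25-12:50, 14:45-16:40.
The first common window of at least 45 minutes is 14:45-16:40, so the earliest start is 14:45.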